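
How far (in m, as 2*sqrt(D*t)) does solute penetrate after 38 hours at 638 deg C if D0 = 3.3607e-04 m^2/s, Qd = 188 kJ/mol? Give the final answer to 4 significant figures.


Step 1: D = D0 * exp(-Qd/(R*T))
T = 911.15 K
D = 3.3607e-04 * exp(-188e3 / (8.314 * 911.15)) = 5.60181e-15 m^2/s
Step 2: L = 2*sqrt(D*t)
t = 38 h = 136800 s
L = 2*sqrt(5.60181e-15 * 136800) = 5.537e-05 m


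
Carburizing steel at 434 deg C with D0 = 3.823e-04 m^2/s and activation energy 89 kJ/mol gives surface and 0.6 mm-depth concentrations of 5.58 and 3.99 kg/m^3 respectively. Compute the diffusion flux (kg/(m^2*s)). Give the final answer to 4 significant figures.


Step 1: D = D0 * exp(-Qd/(R*T))
T = 434 + 273.15 = 707.15 K
D = 3.823e-04 * exp(-89e3 / (8.314 * 707.15)) = 1.01872e-10 m^2/s
Step 2: J = D * (C1 - C2) / dx
J = 1.01872e-10 * (5.58 - 3.99) / 6e-04
J = 2.7e-07 kg/(m^2*s)


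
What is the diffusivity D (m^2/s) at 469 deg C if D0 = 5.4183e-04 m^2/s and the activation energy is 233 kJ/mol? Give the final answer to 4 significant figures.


D = D0 * exp(-Qd / (R*T))
T = 742.15 K
D = 5.4183e-04 * exp(-233e3 / (8.314 * 742.15))
D = 2.158e-20 m^2/s


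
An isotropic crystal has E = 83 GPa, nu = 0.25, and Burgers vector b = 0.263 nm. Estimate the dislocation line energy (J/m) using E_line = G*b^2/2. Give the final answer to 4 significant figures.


Step 1: G = E / (2*(1+nu))
G = 83 / (2*(1+0.25)) = 33.2 GPa = 3.32e+10 Pa
Step 2: E_line = G*b^2/2
b = 0.263 nm = 2.63e-10 m
E_line = 0.5 * 3.32e+10 * (2.63e-10)^2 = 1.148e-09 J/m


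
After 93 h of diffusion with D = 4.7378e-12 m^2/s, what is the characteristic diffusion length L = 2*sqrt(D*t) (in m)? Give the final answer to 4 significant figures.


t = 93 hr = 334800 s
Diffusion length = 2*sqrt(D*t)
= 2*sqrt(4.7378e-12 * 334800)
= 2.519e-03 m


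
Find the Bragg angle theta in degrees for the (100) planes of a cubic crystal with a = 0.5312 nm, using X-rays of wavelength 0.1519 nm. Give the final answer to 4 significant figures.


d = a / sqrt(h^2+k^2+l^2)
d = 0.5312 / sqrt(1) = 0.5312 nm
lambda = 2*d*sin(theta)  =>  sin(theta) = lambda / (2*d)
sin(theta) = 0.1519 / (2 * 0.5312) = 0.142978
theta = 8.22 deg


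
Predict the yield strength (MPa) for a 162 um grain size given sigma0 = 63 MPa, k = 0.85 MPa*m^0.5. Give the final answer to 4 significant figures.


sigma_y = sigma0 + k / sqrt(d)
d = 162 um = 1.62e-04 m
sigma_y = 63 + 0.85 / sqrt(1.62e-04)
sigma_y = 129.8 MPa


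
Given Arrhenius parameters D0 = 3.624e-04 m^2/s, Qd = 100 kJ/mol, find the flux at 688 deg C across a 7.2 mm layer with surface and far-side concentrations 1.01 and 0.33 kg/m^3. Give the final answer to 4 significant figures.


Step 1: D = D0 * exp(-Qd/(R*T))
T = 688 + 273.15 = 961.15 K
D = 3.624e-04 * exp(-100e3 / (8.314 * 961.15)) = 1.33166e-09 m^2/s
Step 2: J = D * (C1 - C2) / dx
J = 1.33166e-09 * (1.01 - 0.33) / 7.2e-03
J = 1.258e-07 kg/(m^2*s)


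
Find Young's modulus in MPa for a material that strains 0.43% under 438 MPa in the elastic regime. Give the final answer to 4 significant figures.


E = sigma / epsilon
epsilon = 0.43% = 4.3e-03
E = 438 / 4.3e-03
E = 101900 MPa


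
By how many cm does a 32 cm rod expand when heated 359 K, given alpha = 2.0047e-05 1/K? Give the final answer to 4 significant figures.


dL = L0 * alpha * dT
dL = 32 * 2.0047e-05 * 359
dL = 0.2303 cm


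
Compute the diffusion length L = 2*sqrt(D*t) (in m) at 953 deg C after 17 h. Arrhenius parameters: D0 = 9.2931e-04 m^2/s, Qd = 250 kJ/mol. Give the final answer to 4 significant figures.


Step 1: D = D0 * exp(-Qd/(R*T))
T = 1226.15 K
D = 9.2931e-04 * exp(-250e3 / (8.314 * 1226.15)) = 2.07799e-14 m^2/s
Step 2: L = 2*sqrt(D*t)
t = 17 h = 61200 s
L = 2*sqrt(2.07799e-14 * 61200) = 7.132e-05 m


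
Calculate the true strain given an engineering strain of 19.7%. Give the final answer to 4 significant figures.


epsilon_true = ln(1 + epsilon_eng)
epsilon_true = ln(1 + 0.197)
epsilon_true = 0.1798


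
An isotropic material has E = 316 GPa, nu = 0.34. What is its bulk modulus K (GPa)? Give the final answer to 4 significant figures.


K = E / (3*(1-2*nu))
K = 316 / (3*(1-2*0.34))
K = 329.2 GPa


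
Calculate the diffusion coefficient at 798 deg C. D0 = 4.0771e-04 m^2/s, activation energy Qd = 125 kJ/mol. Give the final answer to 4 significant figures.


D = D0 * exp(-Qd / (R*T))
T = 1071.15 K
D = 4.0771e-04 * exp(-125e3 / (8.314 * 1071.15))
D = 3.27e-10 m^2/s


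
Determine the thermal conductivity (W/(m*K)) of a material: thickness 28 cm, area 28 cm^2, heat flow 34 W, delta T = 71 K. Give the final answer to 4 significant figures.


k = Q*L / (A*dT)
L = 0.28 m, A = 2.8e-03 m^2
k = 34 * 0.28 / (2.8e-03 * 71)
k = 47.89 W/(m*K)


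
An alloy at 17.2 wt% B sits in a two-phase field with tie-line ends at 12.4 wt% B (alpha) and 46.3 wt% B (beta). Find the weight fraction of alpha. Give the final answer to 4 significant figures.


f_alpha = (C_beta - C0) / (C_beta - C_alpha)
f_alpha = (46.3 - 17.2) / (46.3 - 12.4)
f_alpha = 0.8584


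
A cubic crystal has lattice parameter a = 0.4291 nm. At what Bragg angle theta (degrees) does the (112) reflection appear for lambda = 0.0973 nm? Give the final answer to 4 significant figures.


d = a / sqrt(h^2+k^2+l^2)
d = 0.4291 / sqrt(6) = 0.175179 nm
lambda = 2*d*sin(theta)  =>  sin(theta) = lambda / (2*d)
sin(theta) = 0.0973 / (2 * 0.175179) = 0.277715
theta = 16.12 deg


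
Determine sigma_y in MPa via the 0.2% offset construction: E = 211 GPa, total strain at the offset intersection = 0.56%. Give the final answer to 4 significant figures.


Offset strain = 0.002
Elastic strain at yield = total_strain - offset = 5.6e-03 - 0.002 = 3.6e-03
sigma_y = E * elastic_strain = 211000 * 3.6e-03
sigma_y = 759.6 MPa


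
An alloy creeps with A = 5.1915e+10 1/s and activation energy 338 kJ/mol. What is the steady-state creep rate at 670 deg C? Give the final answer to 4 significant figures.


rate = A * exp(-Q / (R*T))
T = 670 + 273.15 = 943.15 K
rate = 5.1915e+10 * exp(-338e3 / (8.314 * 943.15))
rate = 9.888e-09 1/s


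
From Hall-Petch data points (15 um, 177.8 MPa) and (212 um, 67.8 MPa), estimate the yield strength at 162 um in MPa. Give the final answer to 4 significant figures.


sigma_y = sigma0 + k / sqrt(d)
1/sqrt(d1) = 1/sqrt(1.5e-05) = 258.199;  1/sqrt(d2) = 68.6803
k = (sigma1 - sigma2) / (1/sqrt(d1) - 1/sqrt(d2)) = (177.8 - 67.8) / (258.199 - 68.6803) = 0.580418 MPa*m^0.5
sigma0 = sigma1 - k/sqrt(d1) = 177.8 - 0.580418*258.199 = 27.9367 MPa
sigma_y(d3) = 27.9367 + 0.580418 / sqrt(1.62e-04) = 73.54 MPa


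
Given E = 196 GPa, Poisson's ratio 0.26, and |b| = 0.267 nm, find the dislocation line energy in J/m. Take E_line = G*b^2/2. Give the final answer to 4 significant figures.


Step 1: G = E / (2*(1+nu))
G = 196 / (2*(1+0.26)) = 77.7778 GPa = 7.77778e+10 Pa
Step 2: E_line = G*b^2/2
b = 0.267 nm = 2.67e-10 m
E_line = 0.5 * 7.77778e+10 * (2.67e-10)^2 = 2.772e-09 J/m


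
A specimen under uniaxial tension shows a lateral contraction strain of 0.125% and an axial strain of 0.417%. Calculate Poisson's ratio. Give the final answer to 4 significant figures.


nu = -epsilon_lat / epsilon_axial
Lateral strain is contraction (negative), so using magnitudes:
nu = 0.125 / 0.417
nu = 0.2998


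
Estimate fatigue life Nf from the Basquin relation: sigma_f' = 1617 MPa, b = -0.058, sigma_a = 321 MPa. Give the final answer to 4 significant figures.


sigma_a = sigma_f' * (2*Nf)^b
2*Nf = (sigma_a / sigma_f')^(1/b)
2*Nf = (321 / 1617)^(1/-0.058)
2*Nf = 1.27933e+12
Nf = 6.397e+11 cycles


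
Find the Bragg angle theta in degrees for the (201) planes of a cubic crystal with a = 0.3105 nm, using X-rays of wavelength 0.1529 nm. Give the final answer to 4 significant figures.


d = a / sqrt(h^2+k^2+l^2)
d = 0.3105 / sqrt(5) = 0.13886 nm
lambda = 2*d*sin(theta)  =>  sin(theta) = lambda / (2*d)
sin(theta) = 0.1529 / (2 * 0.13886) = 0.550555
theta = 33.41 deg


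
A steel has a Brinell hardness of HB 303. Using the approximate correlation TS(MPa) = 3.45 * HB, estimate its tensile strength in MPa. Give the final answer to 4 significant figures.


TS (MPa) = 3.45 * HB
TS = 3.45 * 303
TS = 1045 MPa


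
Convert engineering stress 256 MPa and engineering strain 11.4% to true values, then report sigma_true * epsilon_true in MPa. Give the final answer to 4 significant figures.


sigma_true = sigma_eng * (1 + epsilon_eng)
sigma_true = 256 * (1 + 0.114) = 285.184 MPa
epsilon_true = ln(1 + epsilon_eng)
epsilon_true = ln(1 + 0.114) = 0.107957
sigma_true * epsilon_true = 285.184 * 0.107957 = 30.79 MPa


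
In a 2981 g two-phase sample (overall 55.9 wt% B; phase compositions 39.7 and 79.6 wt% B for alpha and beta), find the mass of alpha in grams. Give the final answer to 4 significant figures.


f_alpha = (C_beta - C0) / (C_beta - C_alpha)
f_alpha = (79.6 - 55.9) / (79.6 - 39.7) = 0.593985
m_alpha = f_alpha * m_total = 0.593985 * 2981 = 1771 g


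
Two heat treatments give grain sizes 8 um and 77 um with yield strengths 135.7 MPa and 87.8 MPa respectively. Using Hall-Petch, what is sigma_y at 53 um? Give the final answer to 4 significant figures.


sigma_y = sigma0 + k / sqrt(d)
1/sqrt(d1) = 1/sqrt(8e-06) = 353.553;  1/sqrt(d2) = 113.961
k = (sigma1 - sigma2) / (1/sqrt(d1) - 1/sqrt(d2)) = (135.7 - 87.8) / (353.553 - 113.961) = 0.199923 MPa*m^0.5
sigma0 = sigma1 - k/sqrt(d1) = 135.7 - 0.199923*353.553 = 65.0167 MPa
sigma_y(d3) = 65.0167 + 0.199923 / sqrt(5.3e-05) = 92.48 MPa


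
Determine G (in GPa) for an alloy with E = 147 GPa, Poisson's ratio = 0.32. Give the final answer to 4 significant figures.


G = E / (2*(1+nu))
G = 147 / (2*(1+0.32))
G = 55.68 GPa


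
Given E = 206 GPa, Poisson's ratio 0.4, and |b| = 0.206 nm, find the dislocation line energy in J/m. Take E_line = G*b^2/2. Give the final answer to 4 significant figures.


Step 1: G = E / (2*(1+nu))
G = 206 / (2*(1+0.4)) = 73.5714 GPa = 7.35714e+10 Pa
Step 2: E_line = G*b^2/2
b = 0.206 nm = 2.06e-10 m
E_line = 0.5 * 7.35714e+10 * (2.06e-10)^2 = 1.561e-09 J/m


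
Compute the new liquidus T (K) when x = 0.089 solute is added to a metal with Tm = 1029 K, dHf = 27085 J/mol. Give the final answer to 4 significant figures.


dT = R*Tm^2*x / dHf
dT = 8.314 * 1029^2 * 0.089 / 27085
dT = 28.9269 K
T_new = 1029 - 28.9269 = 1000 K


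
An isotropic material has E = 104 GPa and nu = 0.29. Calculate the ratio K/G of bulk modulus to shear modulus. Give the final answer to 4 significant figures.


G = E / (2*(1+nu))
G = 104 / (2*(1+0.29)) = 40.3101 GPa
K = E / (3*(1-2*nu))
K = 104 / (3*(1-2*0.29)) = 82.5397 GPa
K/G = 82.5397 / 40.3101 = 2.048


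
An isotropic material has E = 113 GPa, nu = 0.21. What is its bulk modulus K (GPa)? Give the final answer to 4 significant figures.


K = E / (3*(1-2*nu))
K = 113 / (3*(1-2*0.21))
K = 64.94 GPa


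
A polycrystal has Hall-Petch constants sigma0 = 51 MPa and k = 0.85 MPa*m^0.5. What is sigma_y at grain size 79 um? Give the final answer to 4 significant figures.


sigma_y = sigma0 + k / sqrt(d)
d = 79 um = 7.9e-05 m
sigma_y = 51 + 0.85 / sqrt(7.9e-05)
sigma_y = 146.6 MPa


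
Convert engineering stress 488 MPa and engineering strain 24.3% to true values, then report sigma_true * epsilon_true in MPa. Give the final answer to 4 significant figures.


sigma_true = sigma_eng * (1 + epsilon_eng)
sigma_true = 488 * (1 + 0.243) = 606.584 MPa
epsilon_true = ln(1 + epsilon_eng)
epsilon_true = ln(1 + 0.243) = 0.217528
sigma_true * epsilon_true = 606.584 * 0.217528 = 131.9 MPa


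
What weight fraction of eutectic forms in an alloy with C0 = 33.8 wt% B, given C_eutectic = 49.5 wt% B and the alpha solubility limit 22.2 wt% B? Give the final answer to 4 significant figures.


f_primary = (C_e - C0) / (C_e - C_alpha_max)
f_primary = (49.5 - 33.8) / (49.5 - 22.2)
f_primary = 0.575092
f_eutectic = 1 - 0.575092 = 0.4249


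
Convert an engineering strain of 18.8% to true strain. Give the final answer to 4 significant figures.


epsilon_true = ln(1 + epsilon_eng)
epsilon_true = ln(1 + 0.188)
epsilon_true = 0.1723


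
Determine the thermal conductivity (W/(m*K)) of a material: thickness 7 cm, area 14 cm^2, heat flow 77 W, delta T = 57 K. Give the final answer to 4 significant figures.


k = Q*L / (A*dT)
L = 0.07 m, A = 1.4e-03 m^2
k = 77 * 0.07 / (1.4e-03 * 57)
k = 67.54 W/(m*K)


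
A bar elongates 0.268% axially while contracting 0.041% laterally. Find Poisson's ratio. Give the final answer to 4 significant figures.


nu = -epsilon_lat / epsilon_axial
Lateral strain is contraction (negative), so using magnitudes:
nu = 0.041 / 0.268
nu = 0.153


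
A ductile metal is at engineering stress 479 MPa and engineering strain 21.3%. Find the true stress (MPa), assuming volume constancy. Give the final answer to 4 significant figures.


sigma_true = sigma_eng * (1 + epsilon_eng)
sigma_true = 479 * (1 + 0.213)
sigma_true = 581 MPa


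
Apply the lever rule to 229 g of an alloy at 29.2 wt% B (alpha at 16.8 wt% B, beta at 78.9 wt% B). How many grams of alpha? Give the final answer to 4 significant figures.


f_alpha = (C_beta - C0) / (C_beta - C_alpha)
f_alpha = (78.9 - 29.2) / (78.9 - 16.8) = 0.800322
m_alpha = f_alpha * m_total = 0.800322 * 229 = 183.3 g


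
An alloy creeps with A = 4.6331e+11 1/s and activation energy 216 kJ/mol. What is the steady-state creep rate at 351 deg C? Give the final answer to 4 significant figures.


rate = A * exp(-Q / (R*T))
T = 351 + 273.15 = 624.15 K
rate = 4.6331e+11 * exp(-216e3 / (8.314 * 624.15))
rate = 3.876e-07 1/s


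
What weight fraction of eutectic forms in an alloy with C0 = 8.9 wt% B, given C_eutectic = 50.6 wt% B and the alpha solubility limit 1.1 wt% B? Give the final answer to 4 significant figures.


f_primary = (C_e - C0) / (C_e - C_alpha_max)
f_primary = (50.6 - 8.9) / (50.6 - 1.1)
f_primary = 0.842424
f_eutectic = 1 - 0.842424 = 0.1576


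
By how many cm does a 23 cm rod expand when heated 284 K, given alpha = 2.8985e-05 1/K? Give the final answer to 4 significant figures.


dL = L0 * alpha * dT
dL = 23 * 2.8985e-05 * 284
dL = 0.1893 cm


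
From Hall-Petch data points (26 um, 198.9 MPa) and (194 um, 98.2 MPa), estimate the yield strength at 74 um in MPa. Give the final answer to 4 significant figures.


sigma_y = sigma0 + k / sqrt(d)
1/sqrt(d1) = 1/sqrt(2.6e-05) = 196.116;  1/sqrt(d2) = 71.7958
k = (sigma1 - sigma2) / (1/sqrt(d1) - 1/sqrt(d2)) = (198.9 - 98.2) / (196.116 - 71.7958) = 0.810004 MPa*m^0.5
sigma0 = sigma1 - k/sqrt(d1) = 198.9 - 0.810004*196.116 = 40.0451 MPa
sigma_y(d3) = 40.0451 + 0.810004 / sqrt(7.4e-05) = 134.2 MPa


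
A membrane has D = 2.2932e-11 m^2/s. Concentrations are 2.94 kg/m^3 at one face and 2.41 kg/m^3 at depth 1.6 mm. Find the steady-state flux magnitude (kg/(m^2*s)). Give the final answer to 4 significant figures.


J = -D * (dC/dx) = D * (C1 - C2) / dx
J = 2.2932e-11 * (2.94 - 2.41) / 1.6e-03
J = 7.596e-09 kg/(m^2*s)


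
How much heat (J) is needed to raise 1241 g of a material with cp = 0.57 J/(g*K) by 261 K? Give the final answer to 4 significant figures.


Q = m * cp * dT
Q = 1241 * 0.57 * 261
Q = 184600 J


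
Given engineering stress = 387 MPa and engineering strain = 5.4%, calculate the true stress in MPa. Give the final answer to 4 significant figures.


sigma_true = sigma_eng * (1 + epsilon_eng)
sigma_true = 387 * (1 + 0.054)
sigma_true = 407.9 MPa


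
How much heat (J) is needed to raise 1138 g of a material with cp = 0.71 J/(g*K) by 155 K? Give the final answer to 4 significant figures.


Q = m * cp * dT
Q = 1138 * 0.71 * 155
Q = 125200 J


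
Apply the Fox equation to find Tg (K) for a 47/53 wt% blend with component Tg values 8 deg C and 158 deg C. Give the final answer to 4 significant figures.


1/Tg = w1/Tg1 + w2/Tg2 (in Kelvin)
Tg1 = 281.15 K, Tg2 = 431.15 K
1/Tg = 0.47/281.15 + 0.53/431.15
Tg = 344.7 K


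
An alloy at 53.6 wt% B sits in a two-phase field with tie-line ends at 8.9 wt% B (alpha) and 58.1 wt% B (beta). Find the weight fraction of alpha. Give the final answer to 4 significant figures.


f_alpha = (C_beta - C0) / (C_beta - C_alpha)
f_alpha = (58.1 - 53.6) / (58.1 - 8.9)
f_alpha = 0.09146


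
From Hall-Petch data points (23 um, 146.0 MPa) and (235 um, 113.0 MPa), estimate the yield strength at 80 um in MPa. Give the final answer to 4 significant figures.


sigma_y = sigma0 + k / sqrt(d)
1/sqrt(d1) = 1/sqrt(2.3e-05) = 208.514;  1/sqrt(d2) = 65.2328
k = (sigma1 - sigma2) / (1/sqrt(d1) - 1/sqrt(d2)) = (146.0 - 113.0) / (208.514 - 65.2328) = 0.230316 MPa*m^0.5
sigma0 = sigma1 - k/sqrt(d1) = 146.0 - 0.230316*208.514 = 97.9759 MPa
sigma_y(d3) = 97.9759 + 0.230316 / sqrt(8e-05) = 123.7 MPa


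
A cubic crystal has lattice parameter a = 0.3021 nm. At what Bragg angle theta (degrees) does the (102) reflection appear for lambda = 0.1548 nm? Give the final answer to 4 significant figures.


d = a / sqrt(h^2+k^2+l^2)
d = 0.3021 / sqrt(5) = 0.135103 nm
lambda = 2*d*sin(theta)  =>  sin(theta) = lambda / (2*d)
sin(theta) = 0.1548 / (2 * 0.135103) = 0.572895
theta = 34.95 deg


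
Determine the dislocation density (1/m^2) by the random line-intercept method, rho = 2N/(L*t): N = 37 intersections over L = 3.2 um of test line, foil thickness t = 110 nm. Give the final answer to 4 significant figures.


rho = 2N / (L * t)
L = 3.2 um = 3.2e-06 m, t = 110 nm = 1.1e-07 m
rho = 2 * 37 / (3.2e-06 * 1.1e-07)
rho = 2.102e+14 1/m^2


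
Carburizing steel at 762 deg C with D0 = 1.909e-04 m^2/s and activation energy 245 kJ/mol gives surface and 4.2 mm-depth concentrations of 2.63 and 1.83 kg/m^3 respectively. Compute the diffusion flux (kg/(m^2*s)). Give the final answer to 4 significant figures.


Step 1: D = D0 * exp(-Qd/(R*T))
T = 762 + 273.15 = 1035.15 K
D = 1.909e-04 * exp(-245e3 / (8.314 * 1035.15)) = 8.26855e-17 m^2/s
Step 2: J = D * (C1 - C2) / dx
J = 8.26855e-17 * (2.63 - 1.83) / 4.2e-03
J = 1.575e-14 kg/(m^2*s)


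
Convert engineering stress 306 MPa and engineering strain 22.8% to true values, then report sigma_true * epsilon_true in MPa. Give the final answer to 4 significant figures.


sigma_true = sigma_eng * (1 + epsilon_eng)
sigma_true = 306 * (1 + 0.228) = 375.768 MPa
epsilon_true = ln(1 + epsilon_eng)
epsilon_true = ln(1 + 0.228) = 0.205387
sigma_true * epsilon_true = 375.768 * 0.205387 = 77.18 MPa


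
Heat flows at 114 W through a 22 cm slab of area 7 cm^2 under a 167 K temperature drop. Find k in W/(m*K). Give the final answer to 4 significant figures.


k = Q*L / (A*dT)
L = 0.22 m, A = 7e-04 m^2
k = 114 * 0.22 / (7e-04 * 167)
k = 214.5 W/(m*K)


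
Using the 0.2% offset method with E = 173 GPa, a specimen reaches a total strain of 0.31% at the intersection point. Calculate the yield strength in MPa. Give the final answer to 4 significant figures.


Offset strain = 0.002
Elastic strain at yield = total_strain - offset = 3.1e-03 - 0.002 = 1.1e-03
sigma_y = E * elastic_strain = 173000 * 1.1e-03
sigma_y = 190.3 MPa


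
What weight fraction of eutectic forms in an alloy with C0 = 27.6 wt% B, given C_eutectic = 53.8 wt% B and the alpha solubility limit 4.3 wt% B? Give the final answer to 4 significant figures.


f_primary = (C_e - C0) / (C_e - C_alpha_max)
f_primary = (53.8 - 27.6) / (53.8 - 4.3)
f_primary = 0.529293
f_eutectic = 1 - 0.529293 = 0.4707


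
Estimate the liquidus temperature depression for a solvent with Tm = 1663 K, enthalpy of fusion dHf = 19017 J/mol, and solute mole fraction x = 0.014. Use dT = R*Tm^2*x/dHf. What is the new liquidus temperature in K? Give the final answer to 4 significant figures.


dT = R*Tm^2*x / dHf
dT = 8.314 * 1663^2 * 0.014 / 19017
dT = 16.927 K
T_new = 1663 - 16.927 = 1646 K


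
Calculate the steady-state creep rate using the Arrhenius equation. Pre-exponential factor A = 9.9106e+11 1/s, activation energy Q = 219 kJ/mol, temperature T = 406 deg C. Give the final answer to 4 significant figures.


rate = A * exp(-Q / (R*T))
T = 406 + 273.15 = 679.15 K
rate = 9.9106e+11 * exp(-219e3 / (8.314 * 679.15))
rate = 1.418e-05 1/s


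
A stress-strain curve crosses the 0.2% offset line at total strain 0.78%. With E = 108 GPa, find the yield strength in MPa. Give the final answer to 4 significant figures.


Offset strain = 0.002
Elastic strain at yield = total_strain - offset = 7.8e-03 - 0.002 = 5.8e-03
sigma_y = E * elastic_strain = 108000 * 5.8e-03
sigma_y = 626.4 MPa


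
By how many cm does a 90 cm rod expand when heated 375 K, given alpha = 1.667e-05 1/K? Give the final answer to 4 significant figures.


dL = L0 * alpha * dT
dL = 90 * 1.667e-05 * 375
dL = 0.5626 cm


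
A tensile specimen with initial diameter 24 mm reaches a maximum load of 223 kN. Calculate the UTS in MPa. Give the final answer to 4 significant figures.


A0 = pi*(d/2)^2 = pi*(24/2)^2 = 452.389 mm^2
UTS = F_max / A0 = 223*1000 / 452.389
UTS = 492.9 MPa


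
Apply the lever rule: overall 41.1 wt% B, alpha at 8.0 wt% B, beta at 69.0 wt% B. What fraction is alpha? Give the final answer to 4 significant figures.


f_alpha = (C_beta - C0) / (C_beta - C_alpha)
f_alpha = (69.0 - 41.1) / (69.0 - 8.0)
f_alpha = 0.4574


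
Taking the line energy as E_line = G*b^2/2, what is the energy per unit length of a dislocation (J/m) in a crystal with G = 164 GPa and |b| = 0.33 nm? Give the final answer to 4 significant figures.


E = G*b^2/2
b = 0.33 nm = 3.3e-10 m
G = 164 GPa = 1.64e+11 Pa
E = 0.5 * 1.64e+11 * (3.3e-10)^2
E = 8.93e-09 J/m


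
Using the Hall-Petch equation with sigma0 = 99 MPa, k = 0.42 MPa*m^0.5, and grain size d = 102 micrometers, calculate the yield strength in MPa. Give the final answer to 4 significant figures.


sigma_y = sigma0 + k / sqrt(d)
d = 102 um = 1.02e-04 m
sigma_y = 99 + 0.42 / sqrt(1.02e-04)
sigma_y = 140.6 MPa


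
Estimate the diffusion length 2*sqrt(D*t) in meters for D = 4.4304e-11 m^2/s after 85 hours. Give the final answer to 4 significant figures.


t = 85 hr = 306000 s
Diffusion length = 2*sqrt(D*t)
= 2*sqrt(4.4304e-11 * 306000)
= 7.364e-03 m


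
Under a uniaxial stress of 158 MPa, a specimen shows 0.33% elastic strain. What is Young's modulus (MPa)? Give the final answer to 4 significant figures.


E = sigma / epsilon
epsilon = 0.33% = 3.3e-03
E = 158 / 3.3e-03
E = 47880 MPa


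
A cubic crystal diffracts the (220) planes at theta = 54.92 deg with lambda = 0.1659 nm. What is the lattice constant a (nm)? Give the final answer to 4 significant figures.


d = lambda / (2*sin(theta))
d = 0.1659 / (2*sin(54.92 deg))
d = 0.101362 nm
a = d * sqrt(h^2+k^2+l^2) = 0.101362 * sqrt(8)
a = 0.2867 nm


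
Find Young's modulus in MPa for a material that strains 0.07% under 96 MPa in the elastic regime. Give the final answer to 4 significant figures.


E = sigma / epsilon
epsilon = 0.07% = 7e-04
E = 96 / 7e-04
E = 137100 MPa


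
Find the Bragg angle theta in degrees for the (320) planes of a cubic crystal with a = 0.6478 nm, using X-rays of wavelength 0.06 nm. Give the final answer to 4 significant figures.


d = a / sqrt(h^2+k^2+l^2)
d = 0.6478 / sqrt(13) = 0.179667 nm
lambda = 2*d*sin(theta)  =>  sin(theta) = lambda / (2*d)
sin(theta) = 0.06 / (2 * 0.179667) = 0.166975
theta = 9.612 deg


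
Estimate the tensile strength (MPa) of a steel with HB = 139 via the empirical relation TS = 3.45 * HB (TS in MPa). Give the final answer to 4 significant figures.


TS (MPa) = 3.45 * HB
TS = 3.45 * 139
TS = 479.6 MPa


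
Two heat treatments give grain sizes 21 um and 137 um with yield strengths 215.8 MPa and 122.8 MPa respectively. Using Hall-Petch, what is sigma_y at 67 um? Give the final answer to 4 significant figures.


sigma_y = sigma0 + k / sqrt(d)
1/sqrt(d1) = 1/sqrt(2.1e-05) = 218.218;  1/sqrt(d2) = 85.4358
k = (sigma1 - sigma2) / (1/sqrt(d1) - 1/sqrt(d2)) = (215.8 - 122.8) / (218.218 - 85.4358) = 0.700395 MPa*m^0.5
sigma0 = sigma1 - k/sqrt(d1) = 215.8 - 0.700395*218.218 = 62.9612 MPa
sigma_y(d3) = 62.9612 + 0.700395 / sqrt(6.7e-05) = 148.5 MPa


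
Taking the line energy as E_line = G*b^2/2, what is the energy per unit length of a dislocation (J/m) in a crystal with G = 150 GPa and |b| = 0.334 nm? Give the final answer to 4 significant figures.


E = G*b^2/2
b = 0.334 nm = 3.34e-10 m
G = 150 GPa = 1.5e+11 Pa
E = 0.5 * 1.5e+11 * (3.34e-10)^2
E = 8.367e-09 J/m


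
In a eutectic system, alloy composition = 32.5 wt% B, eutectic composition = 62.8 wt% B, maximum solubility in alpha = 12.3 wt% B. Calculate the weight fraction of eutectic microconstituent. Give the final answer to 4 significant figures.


f_primary = (C_e - C0) / (C_e - C_alpha_max)
f_primary = (62.8 - 32.5) / (62.8 - 12.3)
f_primary = 0.6
f_eutectic = 1 - 0.6 = 0.4


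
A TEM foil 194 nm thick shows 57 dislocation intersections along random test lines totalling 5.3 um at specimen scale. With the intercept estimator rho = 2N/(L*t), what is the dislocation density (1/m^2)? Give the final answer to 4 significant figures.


rho = 2N / (L * t)
L = 5.3 um = 5.3e-06 m, t = 194 nm = 1.94e-07 m
rho = 2 * 57 / (5.3e-06 * 1.94e-07)
rho = 1.109e+14 1/m^2


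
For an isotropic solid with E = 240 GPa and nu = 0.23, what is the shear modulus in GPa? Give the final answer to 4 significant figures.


G = E / (2*(1+nu))
G = 240 / (2*(1+0.23))
G = 97.56 GPa


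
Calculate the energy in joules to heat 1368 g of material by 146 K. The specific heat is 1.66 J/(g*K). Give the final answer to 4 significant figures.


Q = m * cp * dT
Q = 1368 * 1.66 * 146
Q = 331500 J


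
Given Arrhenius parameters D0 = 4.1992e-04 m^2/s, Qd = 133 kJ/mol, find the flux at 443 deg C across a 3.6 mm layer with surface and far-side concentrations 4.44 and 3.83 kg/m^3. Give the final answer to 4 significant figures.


Step 1: D = D0 * exp(-Qd/(R*T))
T = 443 + 273.15 = 716.15 K
D = 4.1992e-04 * exp(-133e3 / (8.314 * 716.15)) = 8.3569e-14 m^2/s
Step 2: J = D * (C1 - C2) / dx
J = 8.3569e-14 * (4.44 - 3.83) / 3.6e-03
J = 1.416e-11 kg/(m^2*s)


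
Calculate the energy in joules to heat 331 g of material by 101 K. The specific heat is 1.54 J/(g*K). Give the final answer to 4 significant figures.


Q = m * cp * dT
Q = 331 * 1.54 * 101
Q = 51480 J


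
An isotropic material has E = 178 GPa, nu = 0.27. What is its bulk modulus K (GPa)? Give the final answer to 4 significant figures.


K = E / (3*(1-2*nu))
K = 178 / (3*(1-2*0.27))
K = 129 GPa


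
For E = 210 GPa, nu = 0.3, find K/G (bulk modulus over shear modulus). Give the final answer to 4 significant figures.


G = E / (2*(1+nu))
G = 210 / (2*(1+0.3)) = 80.7692 GPa
K = E / (3*(1-2*nu))
K = 210 / (3*(1-2*0.3)) = 175 GPa
K/G = 175 / 80.7692 = 2.167


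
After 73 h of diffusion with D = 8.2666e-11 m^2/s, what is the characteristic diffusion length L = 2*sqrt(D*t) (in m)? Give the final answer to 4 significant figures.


t = 73 hr = 262800 s
Diffusion length = 2*sqrt(D*t)
= 2*sqrt(8.2666e-11 * 262800)
= 9.322e-03 m


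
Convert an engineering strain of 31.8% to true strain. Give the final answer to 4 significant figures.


epsilon_true = ln(1 + epsilon_eng)
epsilon_true = ln(1 + 0.318)
epsilon_true = 0.2761


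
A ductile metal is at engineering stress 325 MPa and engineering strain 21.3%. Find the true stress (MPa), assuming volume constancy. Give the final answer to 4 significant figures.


sigma_true = sigma_eng * (1 + epsilon_eng)
sigma_true = 325 * (1 + 0.213)
sigma_true = 394.2 MPa


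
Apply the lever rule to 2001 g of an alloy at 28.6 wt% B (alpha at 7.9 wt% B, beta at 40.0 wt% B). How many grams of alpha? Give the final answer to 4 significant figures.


f_alpha = (C_beta - C0) / (C_beta - C_alpha)
f_alpha = (40.0 - 28.6) / (40.0 - 7.9) = 0.35514
m_alpha = f_alpha * m_total = 0.35514 * 2001 = 710.6 g


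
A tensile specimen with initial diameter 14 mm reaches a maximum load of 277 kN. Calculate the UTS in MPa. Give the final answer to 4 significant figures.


A0 = pi*(d/2)^2 = pi*(14/2)^2 = 153.938 mm^2
UTS = F_max / A0 = 277*1000 / 153.938
UTS = 1799 MPa


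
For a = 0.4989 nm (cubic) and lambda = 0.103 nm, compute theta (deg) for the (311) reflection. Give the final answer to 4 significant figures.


d = a / sqrt(h^2+k^2+l^2)
d = 0.4989 / sqrt(11) = 0.150424 nm
lambda = 2*d*sin(theta)  =>  sin(theta) = lambda / (2*d)
sin(theta) = 0.103 / (2 * 0.150424) = 0.342366
theta = 20.02 deg


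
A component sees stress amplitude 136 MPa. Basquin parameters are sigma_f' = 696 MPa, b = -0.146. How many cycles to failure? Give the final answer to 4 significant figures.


sigma_a = sigma_f' * (2*Nf)^b
2*Nf = (sigma_a / sigma_f')^(1/b)
2*Nf = (136 / 696)^(1/-0.146)
2*Nf = 71886.3
Nf = 35940 cycles


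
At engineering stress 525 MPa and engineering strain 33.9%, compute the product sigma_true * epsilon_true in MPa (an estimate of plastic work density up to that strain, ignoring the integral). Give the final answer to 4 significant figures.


sigma_true = sigma_eng * (1 + epsilon_eng)
sigma_true = 525 * (1 + 0.339) = 702.975 MPa
epsilon_true = ln(1 + epsilon_eng)
epsilon_true = ln(1 + 0.339) = 0.291923
sigma_true * epsilon_true = 702.975 * 0.291923 = 205.2 MPa


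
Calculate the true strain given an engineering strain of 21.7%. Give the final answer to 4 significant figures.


epsilon_true = ln(1 + epsilon_eng)
epsilon_true = ln(1 + 0.217)
epsilon_true = 0.1964


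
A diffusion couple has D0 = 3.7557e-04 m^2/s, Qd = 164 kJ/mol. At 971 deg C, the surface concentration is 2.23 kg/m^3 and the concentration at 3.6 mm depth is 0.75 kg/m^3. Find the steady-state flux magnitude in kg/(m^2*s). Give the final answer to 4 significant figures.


Step 1: D = D0 * exp(-Qd/(R*T))
T = 971 + 273.15 = 1244.15 K
D = 3.7557e-04 * exp(-164e3 / (8.314 * 1244.15)) = 4.8869e-11 m^2/s
Step 2: J = D * (C1 - C2) / dx
J = 4.8869e-11 * (2.23 - 0.75) / 3.6e-03
J = 2.009e-08 kg/(m^2*s)


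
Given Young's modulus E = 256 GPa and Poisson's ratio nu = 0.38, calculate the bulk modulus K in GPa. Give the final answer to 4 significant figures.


K = E / (3*(1-2*nu))
K = 256 / (3*(1-2*0.38))
K = 355.6 GPa


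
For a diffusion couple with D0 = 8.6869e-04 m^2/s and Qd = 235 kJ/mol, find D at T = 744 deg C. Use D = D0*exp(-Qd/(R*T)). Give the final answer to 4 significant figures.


D = D0 * exp(-Qd / (R*T))
T = 1017.15 K
D = 8.6869e-04 * exp(-235e3 / (8.314 * 1017.15))
D = 7.418e-16 m^2/s


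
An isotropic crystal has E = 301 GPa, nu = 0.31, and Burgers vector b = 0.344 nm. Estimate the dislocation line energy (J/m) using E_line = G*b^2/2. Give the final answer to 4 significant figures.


Step 1: G = E / (2*(1+nu))
G = 301 / (2*(1+0.31)) = 114.885 GPa = 1.14885e+11 Pa
Step 2: E_line = G*b^2/2
b = 0.344 nm = 3.44e-10 m
E_line = 0.5 * 1.14885e+11 * (3.44e-10)^2 = 6.798e-09 J/m


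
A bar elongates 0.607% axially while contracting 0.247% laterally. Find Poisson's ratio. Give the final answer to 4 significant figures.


nu = -epsilon_lat / epsilon_axial
Lateral strain is contraction (negative), so using magnitudes:
nu = 0.247 / 0.607
nu = 0.4069


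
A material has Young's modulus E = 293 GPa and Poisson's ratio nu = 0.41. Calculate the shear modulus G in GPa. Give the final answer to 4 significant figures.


G = E / (2*(1+nu))
G = 293 / (2*(1+0.41))
G = 103.9 GPa


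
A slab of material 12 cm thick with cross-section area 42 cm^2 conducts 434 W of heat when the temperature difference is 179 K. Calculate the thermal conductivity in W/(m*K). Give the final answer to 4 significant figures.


k = Q*L / (A*dT)
L = 0.12 m, A = 4.2e-03 m^2
k = 434 * 0.12 / (4.2e-03 * 179)
k = 69.27 W/(m*K)


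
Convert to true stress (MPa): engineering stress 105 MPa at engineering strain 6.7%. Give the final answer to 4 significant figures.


sigma_true = sigma_eng * (1 + epsilon_eng)
sigma_true = 105 * (1 + 0.067)
sigma_true = 112 MPa


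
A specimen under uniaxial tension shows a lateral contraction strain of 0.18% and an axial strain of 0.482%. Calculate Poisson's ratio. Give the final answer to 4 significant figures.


nu = -epsilon_lat / epsilon_axial
Lateral strain is contraction (negative), so using magnitudes:
nu = 0.18 / 0.482
nu = 0.3734


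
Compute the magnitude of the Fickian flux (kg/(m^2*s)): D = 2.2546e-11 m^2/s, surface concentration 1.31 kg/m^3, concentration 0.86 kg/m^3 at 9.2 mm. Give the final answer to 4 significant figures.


J = -D * (dC/dx) = D * (C1 - C2) / dx
J = 2.2546e-11 * (1.31 - 0.86) / 9.2e-03
J = 1.103e-09 kg/(m^2*s)


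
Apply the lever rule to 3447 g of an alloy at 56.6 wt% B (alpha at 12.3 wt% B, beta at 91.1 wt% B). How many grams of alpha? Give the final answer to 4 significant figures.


f_alpha = (C_beta - C0) / (C_beta - C_alpha)
f_alpha = (91.1 - 56.6) / (91.1 - 12.3) = 0.437817
m_alpha = f_alpha * m_total = 0.437817 * 3447 = 1509 g


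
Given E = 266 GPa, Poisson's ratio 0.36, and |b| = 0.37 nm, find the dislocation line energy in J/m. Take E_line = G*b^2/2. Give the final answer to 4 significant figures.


Step 1: G = E / (2*(1+nu))
G = 266 / (2*(1+0.36)) = 97.7941 GPa = 9.77941e+10 Pa
Step 2: E_line = G*b^2/2
b = 0.37 nm = 3.7e-10 m
E_line = 0.5 * 9.77941e+10 * (3.7e-10)^2 = 6.694e-09 J/m


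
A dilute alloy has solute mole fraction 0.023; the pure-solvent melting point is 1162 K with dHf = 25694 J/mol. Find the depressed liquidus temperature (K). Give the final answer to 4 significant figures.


dT = R*Tm^2*x / dHf
dT = 8.314 * 1162^2 * 0.023 / 25694
dT = 10.0489 K
T_new = 1162 - 10.0489 = 1152 K


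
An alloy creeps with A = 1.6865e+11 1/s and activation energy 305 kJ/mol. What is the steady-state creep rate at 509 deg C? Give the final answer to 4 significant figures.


rate = A * exp(-Q / (R*T))
T = 509 + 273.15 = 782.15 K
rate = 1.6865e+11 * exp(-305e3 / (8.314 * 782.15))
rate = 7.2e-10 1/s


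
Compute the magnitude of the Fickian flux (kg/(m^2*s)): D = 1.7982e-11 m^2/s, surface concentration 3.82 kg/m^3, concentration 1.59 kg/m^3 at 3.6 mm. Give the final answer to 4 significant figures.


J = -D * (dC/dx) = D * (C1 - C2) / dx
J = 1.7982e-11 * (3.82 - 1.59) / 3.6e-03
J = 1.114e-08 kg/(m^2*s)


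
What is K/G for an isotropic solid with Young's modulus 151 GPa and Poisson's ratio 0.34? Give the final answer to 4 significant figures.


G = E / (2*(1+nu))
G = 151 / (2*(1+0.34)) = 56.3433 GPa
K = E / (3*(1-2*nu))
K = 151 / (3*(1-2*0.34)) = 157.292 GPa
K/G = 157.292 / 56.3433 = 2.792


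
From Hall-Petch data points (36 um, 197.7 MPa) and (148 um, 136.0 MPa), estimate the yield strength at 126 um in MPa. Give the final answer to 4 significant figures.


sigma_y = sigma0 + k / sqrt(d)
1/sqrt(d1) = 1/sqrt(3.6e-05) = 166.667;  1/sqrt(d2) = 82.1995
k = (sigma1 - sigma2) / (1/sqrt(d1) - 1/sqrt(d2)) = (197.7 - 136.0) / (166.667 - 82.1995) = 0.730461 MPa*m^0.5
sigma0 = sigma1 - k/sqrt(d1) = 197.7 - 0.730461*166.667 = 75.9565 MPa
sigma_y(d3) = 75.9565 + 0.730461 / sqrt(1.26e-04) = 141 MPa


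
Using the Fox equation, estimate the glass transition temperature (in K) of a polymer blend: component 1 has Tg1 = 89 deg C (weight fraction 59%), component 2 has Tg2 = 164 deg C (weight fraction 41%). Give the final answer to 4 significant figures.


1/Tg = w1/Tg1 + w2/Tg2 (in Kelvin)
Tg1 = 362.15 K, Tg2 = 437.15 K
1/Tg = 0.59/362.15 + 0.41/437.15
Tg = 389.6 K


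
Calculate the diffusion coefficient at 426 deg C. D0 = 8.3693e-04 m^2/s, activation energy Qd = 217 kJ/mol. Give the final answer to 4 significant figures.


D = D0 * exp(-Qd / (R*T))
T = 699.15 K
D = 8.3693e-04 * exp(-217e3 / (8.314 * 699.15))
D = 5.125e-20 m^2/s


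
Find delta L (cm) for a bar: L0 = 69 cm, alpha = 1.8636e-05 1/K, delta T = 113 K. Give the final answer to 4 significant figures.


dL = L0 * alpha * dT
dL = 69 * 1.8636e-05 * 113
dL = 0.1453 cm


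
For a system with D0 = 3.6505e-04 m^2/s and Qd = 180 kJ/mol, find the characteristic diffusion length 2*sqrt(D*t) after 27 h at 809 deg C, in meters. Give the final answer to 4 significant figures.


Step 1: D = D0 * exp(-Qd/(R*T))
T = 1082.15 K
D = 3.6505e-04 * exp(-180e3 / (8.314 * 1082.15)) = 7.47415e-13 m^2/s
Step 2: L = 2*sqrt(D*t)
t = 27 h = 97200 s
L = 2*sqrt(7.47415e-13 * 97200) = 5.391e-04 m


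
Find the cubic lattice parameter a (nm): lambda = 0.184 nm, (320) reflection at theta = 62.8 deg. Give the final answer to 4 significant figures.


d = lambda / (2*sin(theta))
d = 0.184 / (2*sin(62.8 deg))
d = 0.103439 nm
a = d * sqrt(h^2+k^2+l^2) = 0.103439 * sqrt(13)
a = 0.373 nm


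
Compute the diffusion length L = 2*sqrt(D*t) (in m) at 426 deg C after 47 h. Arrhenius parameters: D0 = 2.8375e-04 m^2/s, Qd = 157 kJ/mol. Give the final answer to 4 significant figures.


Step 1: D = D0 * exp(-Qd/(R*T))
T = 699.15 K
D = 2.8375e-04 * exp(-157e3 / (8.314 * 699.15)) = 5.28184e-16 m^2/s
Step 2: L = 2*sqrt(D*t)
t = 47 h = 169200 s
L = 2*sqrt(5.28184e-16 * 169200) = 1.891e-05 m


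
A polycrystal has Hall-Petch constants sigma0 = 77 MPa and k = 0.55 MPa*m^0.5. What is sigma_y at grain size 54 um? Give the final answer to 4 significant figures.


sigma_y = sigma0 + k / sqrt(d)
d = 54 um = 5.4e-05 m
sigma_y = 77 + 0.55 / sqrt(5.4e-05)
sigma_y = 151.8 MPa


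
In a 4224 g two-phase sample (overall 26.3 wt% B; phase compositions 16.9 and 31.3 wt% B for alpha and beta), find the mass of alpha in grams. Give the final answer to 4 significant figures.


f_alpha = (C_beta - C0) / (C_beta - C_alpha)
f_alpha = (31.3 - 26.3) / (31.3 - 16.9) = 0.347222
m_alpha = f_alpha * m_total = 0.347222 * 4224 = 1467 g


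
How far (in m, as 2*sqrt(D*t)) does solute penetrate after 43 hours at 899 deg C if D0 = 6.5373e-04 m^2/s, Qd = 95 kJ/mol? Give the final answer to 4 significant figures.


Step 1: D = D0 * exp(-Qd/(R*T))
T = 1172.15 K
D = 6.5373e-04 * exp(-95e3 / (8.314 * 1172.15)) = 3.81725e-08 m^2/s
Step 2: L = 2*sqrt(D*t)
t = 43 h = 154800 s
L = 2*sqrt(3.81725e-08 * 154800) = 0.1537 m


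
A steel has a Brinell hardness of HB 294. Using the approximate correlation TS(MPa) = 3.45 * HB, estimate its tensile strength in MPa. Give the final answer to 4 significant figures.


TS (MPa) = 3.45 * HB
TS = 3.45 * 294
TS = 1014 MPa


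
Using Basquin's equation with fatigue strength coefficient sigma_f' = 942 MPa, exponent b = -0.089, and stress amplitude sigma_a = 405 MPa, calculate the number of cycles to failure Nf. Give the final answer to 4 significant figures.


sigma_a = sigma_f' * (2*Nf)^b
2*Nf = (sigma_a / sigma_f')^(1/b)
2*Nf = (405 / 942)^(1/-0.089)
2*Nf = 13153.9
Nf = 6577 cycles


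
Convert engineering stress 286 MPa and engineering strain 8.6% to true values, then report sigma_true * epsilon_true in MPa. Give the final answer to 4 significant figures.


sigma_true = sigma_eng * (1 + epsilon_eng)
sigma_true = 286 * (1 + 0.086) = 310.596 MPa
epsilon_true = ln(1 + epsilon_eng)
epsilon_true = ln(1 + 0.086) = 0.0825012
sigma_true * epsilon_true = 310.596 * 0.0825012 = 25.62 MPa


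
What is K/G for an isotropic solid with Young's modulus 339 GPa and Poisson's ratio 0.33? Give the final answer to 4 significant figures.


G = E / (2*(1+nu))
G = 339 / (2*(1+0.33)) = 127.444 GPa
K = E / (3*(1-2*nu))
K = 339 / (3*(1-2*0.33)) = 332.353 GPa
K/G = 332.353 / 127.444 = 2.608


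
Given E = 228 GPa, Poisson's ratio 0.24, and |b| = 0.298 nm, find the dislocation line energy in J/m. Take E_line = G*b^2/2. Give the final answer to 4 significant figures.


Step 1: G = E / (2*(1+nu))
G = 228 / (2*(1+0.24)) = 91.9355 GPa = 9.19355e+10 Pa
Step 2: E_line = G*b^2/2
b = 0.298 nm = 2.98e-10 m
E_line = 0.5 * 9.19355e+10 * (2.98e-10)^2 = 4.082e-09 J/m


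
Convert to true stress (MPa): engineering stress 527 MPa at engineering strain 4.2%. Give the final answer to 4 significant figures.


sigma_true = sigma_eng * (1 + epsilon_eng)
sigma_true = 527 * (1 + 0.042)
sigma_true = 549.1 MPa
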